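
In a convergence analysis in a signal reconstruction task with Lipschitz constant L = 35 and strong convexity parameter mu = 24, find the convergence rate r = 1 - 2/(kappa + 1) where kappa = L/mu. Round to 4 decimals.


Step 1: Compute the condition number.
kappa = L/mu = 35/24 = 1.4583
Step 2: Compute the convergence rate.
r = 1 - 2/(kappa + 1) = 1 - 2*mu/(L + mu) = (L - mu)/(L + mu) = 11/59 = 0.1864


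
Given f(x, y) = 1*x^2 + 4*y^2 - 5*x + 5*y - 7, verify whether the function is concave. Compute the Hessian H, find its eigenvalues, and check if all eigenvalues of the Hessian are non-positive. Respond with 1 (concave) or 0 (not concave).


The Hessian of f(x,y) = 1*x^2 + 4*y^2 - 5*x + 5*y - 7 is:
H = [[2, 0], [0, 8]]
Trace = 2 + 8 = 10
Determinant = 2*8 - (0)^2 = 16
Discriminant = (10)^2 - 4*16 = 36.0
Eigenvalues: lambda_1 = 2.0, lambda_2 = 8.0
The function is not concave.

0


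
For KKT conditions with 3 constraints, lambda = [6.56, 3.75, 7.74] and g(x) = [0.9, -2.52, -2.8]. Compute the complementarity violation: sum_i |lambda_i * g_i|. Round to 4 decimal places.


KKT complementary slackness check:
lambda_1 * g_1 = 6.56 * 0.9 = 5.904
lambda_2 * g_2 = 3.75 * -2.52 = -9.45
lambda_3 * g_3 = 7.74 * -2.8 = -21.672
Total violation = 5.904 + 9.45 + 21.672 = 37.026


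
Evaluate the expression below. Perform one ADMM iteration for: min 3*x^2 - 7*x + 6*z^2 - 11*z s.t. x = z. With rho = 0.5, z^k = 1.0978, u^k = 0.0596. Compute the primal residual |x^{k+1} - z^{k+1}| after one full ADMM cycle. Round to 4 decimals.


ADMM iteration with rho = 0.5, z^k = 1.0978, u^k = 0.0596
Step 1: x-update.
Minimize 3*x^2 - 7*x + (0.5/2)*(x - 1.0978 + 0.0596)^2
FOC: (2*3 + 0.5)*x = 7 + 0.5*(1.0978 - 0.0596)
x^{k+1} = 1.1568
Step 2: z-update.
Minimize 6*z^2 - 11*z + (0.5/2)*(1.1568 - z + 0.0596)^2
FOC: (2*6 + 0.5)*z = 11 + 0.5*(1.1568 + 0.0596)
z^{k+1} = 0.9287
Step 3: u-update.
u^{k+1} = 0.0596 + 1.1568 - 0.9287 = 0.2877
Step 4: Primal residual = |1.1568 - 0.9287| = 0.2281


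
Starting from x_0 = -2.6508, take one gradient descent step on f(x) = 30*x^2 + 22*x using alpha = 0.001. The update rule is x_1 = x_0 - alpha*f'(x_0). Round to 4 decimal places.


We compute the gradient at x_0 and apply the update.
f'(x) = 60*x + 22
f'(-2.6508) = 60*-2.6508 + 22 = -137.048
x_1 = -2.6508 - 0.001*-137.048 = -2.5138


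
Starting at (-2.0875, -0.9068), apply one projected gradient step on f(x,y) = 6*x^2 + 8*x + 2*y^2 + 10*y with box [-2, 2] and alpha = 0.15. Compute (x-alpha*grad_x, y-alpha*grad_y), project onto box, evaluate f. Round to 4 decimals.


Step 1: Compute gradient at (-2.0875, -0.9068).
grad_x = 2*6*-2.0875 + 8 = -17.05
grad_y = 2*2*-0.9068 + 10 = 6.3728
Step 2: Gradient step.
x_raw = -2.0875 - 0.15*-17.05 = 0.47
y_raw = -0.9068 - 0.15*6.3728 = -1.8627
Step 3: Project onto [-2, 2].
x_proj = clip(0.47) = 0.47
y_proj = clip(-1.8627) = -1.8627
Step 4: Evaluate f.
f(0.47, -1.8627) = -6.6023


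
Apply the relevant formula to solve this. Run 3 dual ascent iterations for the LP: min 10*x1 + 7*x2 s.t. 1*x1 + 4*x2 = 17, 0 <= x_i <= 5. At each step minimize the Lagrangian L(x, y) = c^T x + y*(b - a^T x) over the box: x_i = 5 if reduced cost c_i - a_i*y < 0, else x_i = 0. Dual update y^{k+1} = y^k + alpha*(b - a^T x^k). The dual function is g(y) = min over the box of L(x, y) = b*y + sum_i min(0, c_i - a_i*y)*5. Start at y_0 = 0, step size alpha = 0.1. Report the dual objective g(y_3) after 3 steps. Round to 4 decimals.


Dual ascent for LP: min 10*x1 + 7*x2, 1*x1 + 4*x2 = 17, 0 <= x_i <= 5
Step 1: y^k = 0.0, reduced costs: (10.0, 7.0)
  x^k = (0.0, 0.0), subgradient = b - a^T x = 17.0
  y^{k+1} = 0.0 + 0.1*17.0 = 1.7
Step 2: y^k = 1.7, reduced costs: (8.3, 0.2)
  x^k = (0.0, 0.0), subgradient = b - a^T x = 17.0
  y^{k+1} = 1.7 + 0.1*17.0 = 3.4
Step 3: y^k = 3.4, reduced costs: (6.6, -6.6)
  x^k = (0.0, 5.0), subgradient = b - a^T x = -3.0
  y^{k+1} = 3.4 + 0.1*-3.0 = 3.1
Dual objective at y_3 = 3.1: reduced costs (6.9, -5.4), box minimizer x = (0.0, 5.0)
g(y_3) = b*y + (c1 - a1*y)*x1 + (c2 - a2*y)*x2 = 17*3.1 + 6.9*0.0 + (-5.4)*5.0 = 52.7 + 0.0 - 27.0 = 25.7


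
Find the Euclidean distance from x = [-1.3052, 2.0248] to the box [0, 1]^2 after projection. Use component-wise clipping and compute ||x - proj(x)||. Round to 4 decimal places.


Project each component onto [0, 1].
clip(-1.3052) = 0.0, clip(2.0248) = 1.0
Projection = [0.0, 1.0]
Squared diffs: [1.7035, 1.0502]
Distance = sqrt(2.7537) = 1.6594


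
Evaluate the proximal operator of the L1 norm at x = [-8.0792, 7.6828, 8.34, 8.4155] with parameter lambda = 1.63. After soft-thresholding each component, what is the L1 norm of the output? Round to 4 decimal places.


Soft-thresholding with lambda = 1.63:
prox(-8.0792) = sign(-8.0792)*max(|-8.0792| - 1.63, 0) = -6.4492
prox(7.6828) = sign(7.6828)*max(|7.6828| - 1.63, 0) = 6.0528
prox(8.34) = sign(8.34)*max(|8.34| - 1.63, 0) = 6.71
prox(8.4155) = sign(8.4155)*max(|8.4155| - 1.63, 0) = 6.7855
prox(x) = [-6.4492, 6.0528, 6.71, 6.7855]
||prox(x)||_1 = 6.4492 + 6.0528 + 6.71 + 6.7855 = 25.9975


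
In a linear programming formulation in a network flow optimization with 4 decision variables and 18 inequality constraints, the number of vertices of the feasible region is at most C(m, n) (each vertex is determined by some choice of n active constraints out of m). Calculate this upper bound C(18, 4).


Each vertex corresponds to some choice of n active constraints out of m, so the number of vertices is at most C(m, n) = m! / (n!(m-n)!).
m = 18, n = 4
Numerator: 18 * 17 * 16 * 15
Denominator: 4! = 24
C(18, 4) = 3060


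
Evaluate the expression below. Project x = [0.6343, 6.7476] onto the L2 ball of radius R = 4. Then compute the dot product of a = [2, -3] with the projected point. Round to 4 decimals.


Step 1: Compute ||x|| (intermediates to 6 decimals).
||x|| = sqrt(0.6343^2 + 6.7476^2) = 6.777348
Step 2: Project.
Since ||x|| > R, scale = R/||x|| = 4/6.777348 = 0.590201, proj(x) = scale * x
proj(x) = [0.374364, 3.98244]
Step 3: Dot product.
a^T * proj(x) = 2*0.374364 - 3*3.98244 = -11.1986


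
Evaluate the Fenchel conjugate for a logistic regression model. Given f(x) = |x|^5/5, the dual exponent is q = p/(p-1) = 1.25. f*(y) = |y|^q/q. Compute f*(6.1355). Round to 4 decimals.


The conjugate exponent q satisfies 1/p + 1/q = 1.
p = 5, so q = 5/(5 - 1) = 1.25
|y|^q = 6.1355^1.25 = 9.6563
f*(6.1355) = 9.6563 / 1.25 = 7.7251


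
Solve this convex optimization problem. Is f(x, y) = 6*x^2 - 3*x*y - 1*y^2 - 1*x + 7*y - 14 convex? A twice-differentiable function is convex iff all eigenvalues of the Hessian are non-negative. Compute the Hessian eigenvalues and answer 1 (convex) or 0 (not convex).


The Hessian of f(x,y) = 6*x^2 - 3*x*y - 1*y^2 - 1*x + 7*y - 14 is:
H = [[12, -3], [-3, -2]]
Trace = 12 - 2 = 10
Determinant = 12*-2 - (-3)^2 = -33
Discriminant = (10)^2 - 4*-33 = 232.0
Eigenvalues: lambda_1 = -2.6158, lambda_2 = 12.6158
The function is not convex.

0


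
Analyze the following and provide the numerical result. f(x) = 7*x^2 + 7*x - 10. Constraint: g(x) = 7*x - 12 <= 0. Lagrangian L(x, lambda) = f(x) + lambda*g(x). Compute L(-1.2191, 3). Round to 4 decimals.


Step 1: Evaluate f(x).
f(-1.2191) = 7*(-1.2191)^2 + 7*(-1.2191) - 10 = -8.1303
Step 2: Evaluate g(x).
g(-1.2191) = 7*-1.2191 - 12 = -20.5337
Step 3: Compute Lagrangian.
L = -8.1303 + 3*-20.5337 = -69.7314


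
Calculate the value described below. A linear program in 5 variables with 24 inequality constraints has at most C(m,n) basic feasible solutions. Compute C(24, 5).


Each vertex corresponds to some choice of n active constraints out of m, so the number of vertices is at most C(m, n) = m! / (n!(m-n)!).
m = 24, n = 5
Numerator: 24 * 23 * 22 * 21 * 20
Denominator: 5! = 120
C(24, 5) = 42504


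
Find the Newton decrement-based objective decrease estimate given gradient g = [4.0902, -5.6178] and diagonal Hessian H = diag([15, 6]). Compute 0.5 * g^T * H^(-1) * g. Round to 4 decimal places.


Step 1: H is diagonal, so H^(-1) * g = [0.2727, -0.9363].
Step 2: g^T H^(-1) g = sum_i g_i^2 / H_ii
  = (4.0902)^2/15 + (-5.6178)^2/6
  = 1.1153 + 5.2599 = 6.3753
Step 3: Objective decrease = 0.5 * g^T H^(-1) g = 3.1876


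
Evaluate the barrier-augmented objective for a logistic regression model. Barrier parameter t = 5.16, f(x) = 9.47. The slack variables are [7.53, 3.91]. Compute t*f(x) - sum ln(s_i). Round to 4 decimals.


Step 1: Compute log-barrier.
ln values: [2.0189, 1.3635]
phi = -(2.0189 + 1.3635) = -3.3824
Step 2: Compute augmented objective.
t*f(x) = 5.16*9.47 = 48.8652
Total = 48.8652 - 3.3824 = 45.4828


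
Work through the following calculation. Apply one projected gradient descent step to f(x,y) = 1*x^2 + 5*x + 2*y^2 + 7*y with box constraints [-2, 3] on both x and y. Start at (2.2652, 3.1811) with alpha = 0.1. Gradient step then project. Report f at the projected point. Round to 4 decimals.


Step 1: Compute gradient at (2.2652, 3.1811).
grad_x = 2*1*2.2652 + 5 = 9.5304
grad_y = 2*2*3.1811 + 7 = 19.7244
Step 2: Gradient step.
x_raw = 2.2652 - 0.1*9.5304 = 1.3122
y_raw = 3.1811 - 0.1*19.7244 = 1.2087
Step 3: Project onto [-2, 3].
x_proj = clip(1.3122) = 1.3122
y_proj = clip(1.2087) = 1.2087
Step 4: Evaluate f.
f(1.3122, 1.2087) = 19.6649


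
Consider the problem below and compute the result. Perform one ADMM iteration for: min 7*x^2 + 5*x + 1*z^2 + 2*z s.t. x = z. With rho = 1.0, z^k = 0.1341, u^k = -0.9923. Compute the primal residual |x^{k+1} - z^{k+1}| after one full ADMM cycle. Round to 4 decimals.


ADMM iteration with rho = 1.0, z^k = 0.1341, u^k = -0.9923
Step 1: x-update.
Minimize 7*x^2 + 5*x + (1.0/2)*(x - 0.1341 - 0.9923)^2
FOC: (2*7 + 1.0)*x = -5 + 1.0*(0.1341 + 0.9923)
x^{k+1} = -0.2582
Step 2: z-update.
Minimize 1*z^2 + 2*z + (1.0/2)*(-0.2582 - z - 0.9923)^2
FOC: (2*1 + 1.0)*z = -2 + 1.0*(-0.2582 - 0.9923)
z^{k+1} = -1.0835
Step 3: u-update.
u^{k+1} = -0.9923 - 0.2582 + 1.0835 = -0.167
Step 4: Primal residual = |-0.2582 + 1.0835| = 0.8253


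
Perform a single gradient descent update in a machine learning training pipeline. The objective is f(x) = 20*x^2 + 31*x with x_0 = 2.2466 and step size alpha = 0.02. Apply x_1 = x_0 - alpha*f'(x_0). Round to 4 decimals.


We compute the gradient at x_0 and apply the update.
f'(x) = 40*x + 31
f'(2.2466) = 40*2.2466 + 31 = 120.864
x_1 = 2.2466 - 0.02*120.864 = -0.1707


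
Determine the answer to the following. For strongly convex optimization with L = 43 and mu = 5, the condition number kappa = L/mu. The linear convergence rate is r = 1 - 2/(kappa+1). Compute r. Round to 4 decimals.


Step 1: Compute the condition number.
kappa = L/mu = 43/5 = 8.6
Step 2: Compute the convergence rate.
r = 1 - 2/(kappa + 1) = 1 - 2*mu/(L + mu) = (L - mu)/(L + mu) = 38/48 = 0.7917


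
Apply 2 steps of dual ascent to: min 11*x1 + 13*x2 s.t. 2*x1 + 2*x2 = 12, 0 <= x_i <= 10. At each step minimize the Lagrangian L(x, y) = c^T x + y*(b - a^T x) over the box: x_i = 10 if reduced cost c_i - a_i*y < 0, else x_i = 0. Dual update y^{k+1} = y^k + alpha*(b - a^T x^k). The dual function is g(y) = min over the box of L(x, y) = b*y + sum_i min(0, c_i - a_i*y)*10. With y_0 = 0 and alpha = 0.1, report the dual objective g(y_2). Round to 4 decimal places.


Dual ascent for LP: min 11*x1 + 13*x2, 2*x1 + 2*x2 = 12, 0 <= x_i <= 10
Step 1: y^k = 0.0, reduced costs: (11.0, 13.0)
  x^k = (0.0, 0.0), subgradient = b - a^T x = 12.0
  y^{k+1} = 0.0 + 0.1*12.0 = 1.2
Step 2: y^k = 1.2, reduced costs: (8.6, 10.6)
  x^k = (0.0, 0.0), subgradient = b - a^T x = 12.0
  y^{k+1} = 1.2 + 0.1*12.0 = 2.4
Dual objective at y_2 = 2.4: reduced costs (6.2, 8.2), box minimizer x = (0.0, 0.0)
g(y_2) = b*y + (c1 - a1*y)*x1 + (c2 - a2*y)*x2 = 12*2.4 + 6.2*0.0 + 8.2*0.0 = 28.8 + 0.0 + 0.0 = 28.8


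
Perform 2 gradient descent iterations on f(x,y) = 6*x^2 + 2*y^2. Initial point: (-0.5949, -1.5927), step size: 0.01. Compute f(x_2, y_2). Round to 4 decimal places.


Gradient descent on f(x,y) = 6*x^2 + 2*y^2.
Starting point: (-0.5949, -1.5927), alpha = 0.01
Step 1: grad_x = 2*6*-0.5949 = -7.1388, grad_y = 2*2*-1.5927 = -6.3708
  x_1 = -0.5949 - 0.01*-7.1388 = -0.5235
  y_1 = -1.5927 - 0.01*-6.3708 = -1.529
Step 2: grad_x = 2*6*-0.5235 = -6.2821, grad_y = 2*2*-1.529 = -6.116
  x_2 = -0.5235 - 0.01*-6.2821 = -0.4607
  y_2 = -1.529 - 0.01*-6.116 = -1.4678
f(-0.4607, -1.4678) = 6*(-0.4607)^2 + 2*(-1.4678)^2 = 5.5825


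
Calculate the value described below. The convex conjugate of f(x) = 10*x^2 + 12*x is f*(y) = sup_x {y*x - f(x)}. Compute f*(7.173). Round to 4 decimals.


f*(y) = sup_x {y*x - a*x^2 - b*x} = sup_x {(y-b)*x - a*x^2}
FOC: (y - b) - 2a*x = 0 => x* = (y - b)/(2a)
x* = (7.173 - 12)/(2*10) = -0.2414
f*(7.173) = (y-b)^2/(4a) = (7.173 - 12)^2/(4*10)
= 23.2999/40 = 0.5825


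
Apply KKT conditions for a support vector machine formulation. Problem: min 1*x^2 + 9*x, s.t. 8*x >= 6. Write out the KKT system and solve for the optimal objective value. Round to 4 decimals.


Step 1: Try lambda = 0 (constraint inactive).
x_unc = -9/(2*1) = -4.5
Check: 8*-4.5 = -36.0 < 6 -- violated!
Step 2: Constraint must be active: 8*x = 6
x* = 6/8 = 0.75
lambda = (2*1*0.75 + 9)/8 = 1.3125
Step 3: Compute optimal value.
f(x*) = 1*0.75^2 + 9*0.75 = 7.3125


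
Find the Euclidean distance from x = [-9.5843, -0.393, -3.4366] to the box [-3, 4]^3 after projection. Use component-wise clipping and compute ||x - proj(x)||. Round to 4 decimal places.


Project each component onto [-3, 4].
clip(-9.5843) = -3.0, clip(-0.393) = -0.393, clip(-3.4366) = -3.0
Projection = [-3.0, -0.393, -3.0]
Squared diffs: [43.353, 0.0, 0.1906]
Distance = sqrt(43.5436) = 6.5988


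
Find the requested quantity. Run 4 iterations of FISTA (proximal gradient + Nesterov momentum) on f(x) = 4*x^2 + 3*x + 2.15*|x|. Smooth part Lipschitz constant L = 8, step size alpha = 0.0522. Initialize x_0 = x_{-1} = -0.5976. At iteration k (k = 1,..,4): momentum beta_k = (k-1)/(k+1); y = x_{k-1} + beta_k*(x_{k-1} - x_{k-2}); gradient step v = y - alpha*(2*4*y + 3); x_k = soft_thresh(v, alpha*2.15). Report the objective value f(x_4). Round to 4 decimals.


FISTA on f(x) = 4*x^2 + 3*x + 2.15*|x|
L = 8, alpha = 0.0522
Iteration 1: beta = 0.0, y = -0.5976 + 0.0*(-0.5976 + 0.5976) = -0.5976
  grad(y) = -1.7808, v = y - alpha*grad = -0.5046
  prox(v) = soft_thresh(-0.5046, 0.1122) = -0.3924
Iteration 2: beta = 0.3333, y = -0.3924 + 0.3333*(-0.3924 + 0.5976) = -0.324
  grad(y) = 0.4079, v = y - alpha*grad = -0.3453
  prox(v) = soft_thresh(-0.3453, 0.1122) = -0.2331
Iteration 3: beta = 0.5, y = -0.2331 + 0.5*(-0.2331 + 0.3924) = -0.1534
  grad(y) = 1.7727, v = y - alpha*grad = -0.2459
  prox(v) = soft_thresh(-0.2459, 0.1122) = -0.1337
Iteration 4: beta = 0.6, y = -0.1337 + 0.6*(-0.1337 + 0.2331) = -0.0741
  grad(y) = 2.4072, v = y - alpha*grad = -0.1998
  prox(v) = soft_thresh(-0.1998, 0.1122) = -0.0875
f(x_4) = 4*(-0.0875)^2 + 3*(-0.0875) + 2.15*|-0.0875| = -0.0438


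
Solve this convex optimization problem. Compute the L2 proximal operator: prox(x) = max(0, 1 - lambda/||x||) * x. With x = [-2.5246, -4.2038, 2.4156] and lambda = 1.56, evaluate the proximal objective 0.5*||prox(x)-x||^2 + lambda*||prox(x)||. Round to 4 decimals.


Step 1: Compute ||x||.
||x|| = 5.4663
Step 2: Compute scaling factor.
scale = max(0, 1 - 1.56/5.4663) = 0.7146
Step 3: prox(x) = [-1.8041, -3.0041, 1.7262]
||prox(x)|| = 3.9063
Step 4: Proximal objective.
0.5*||prox-x||^2 = 1.2168
lambda*||prox|| = 6.0938
Total = 7.3107


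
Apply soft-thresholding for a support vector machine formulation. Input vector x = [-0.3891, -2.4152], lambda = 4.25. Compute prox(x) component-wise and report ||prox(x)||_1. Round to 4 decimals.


Soft-thresholding with lambda = 4.25:
prox(-0.3891) = sign(-0.3891)*max(|-0.3891| - 4.25, 0) = 0.0
prox(-2.4152) = sign(-2.4152)*max(|-2.4152| - 4.25, 0) = 0.0
prox(x) = [0.0, 0.0]
||prox(x)||_1 = 0.0 + 0.0 = 0.0


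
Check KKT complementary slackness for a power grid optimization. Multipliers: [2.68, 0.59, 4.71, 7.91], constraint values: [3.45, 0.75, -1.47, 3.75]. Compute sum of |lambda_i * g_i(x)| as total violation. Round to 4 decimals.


KKT complementary slackness check:
lambda_1 * g_1 = 2.68 * 3.45 = 9.246
lambda_2 * g_2 = 0.59 * 0.75 = 0.4425
lambda_3 * g_3 = 4.71 * -1.47 = -6.9237
lambda_4 * g_4 = 7.91 * 3.75 = 29.6625
Total violation = 9.246 + 0.4425 + 6.9237 + 29.6625 = 46.2747


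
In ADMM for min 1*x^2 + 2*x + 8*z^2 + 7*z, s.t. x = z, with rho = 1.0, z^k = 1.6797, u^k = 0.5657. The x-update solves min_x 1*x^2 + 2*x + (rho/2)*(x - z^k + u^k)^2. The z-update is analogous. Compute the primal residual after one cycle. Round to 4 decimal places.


ADMM iteration with rho = 1.0, z^k = 1.6797, u^k = 0.5657
Step 1: x-update.
Minimize 1*x^2 + 2*x + (1.0/2)*(x - 1.6797 + 0.5657)^2
FOC: (2*1 + 1.0)*x = -2 + 1.0*(1.6797 - 0.5657)
x^{k+1} = -0.2953
Step 2: z-update.
Minimize 8*z^2 + 7*z + (1.0/2)*(-0.2953 - z + 0.5657)^2
FOC: (2*8 + 1.0)*z = -7 + 1.0*(-0.2953 + 0.5657)
z^{k+1} = -0.3959
Step 3: u-update.
u^{k+1} = 0.5657 - 0.2953 + 0.3959 = 0.6662
Step 4: Primal residual = |-0.2953 + 0.3959| = 0.1005


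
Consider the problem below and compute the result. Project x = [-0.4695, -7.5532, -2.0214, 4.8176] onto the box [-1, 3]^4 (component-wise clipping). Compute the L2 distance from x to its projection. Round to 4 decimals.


Project each component onto [-1, 3].
clip(-0.4695) = -0.4695, clip(-7.5532) = -1.0, clip(-2.0214) = -1.0, clip(4.8176) = 3.0
Projection = [-0.4695, -1.0, -1.0, 3.0]
Squared diffs: [0.0, 42.9444, 1.0433, 3.3037]
Distance = sqrt(47.2914) = 6.8769


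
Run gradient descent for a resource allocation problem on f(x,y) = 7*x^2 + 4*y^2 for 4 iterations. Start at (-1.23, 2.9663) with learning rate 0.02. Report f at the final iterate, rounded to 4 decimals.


Gradient descent on f(x,y) = 7*x^2 + 4*y^2.
Starting point: (-1.23, 2.9663), alpha = 0.02
Step 1: grad_x = 2*7*-1.23 = -17.22, grad_y = 2*4*2.9663 = 23.7304
  x_1 = -1.23 - 0.02*-17.22 = -0.8856
  y_1 = 2.9663 - 0.02*23.7304 = 2.4917
Step 2: grad_x = 2*7*-0.8856 = -12.3984, grad_y = 2*4*2.4917 = 19.9335
  x_2 = -0.8856 - 0.02*-12.3984 = -0.6376
  y_2 = 2.4917 - 0.02*19.9335 = 2.093
Step 3: grad_x = 2*7*-0.6376 = -8.9268, grad_y = 2*4*2.093 = 16.7442
  x_3 = -0.6376 - 0.02*-8.9268 = -0.4591
  y_3 = 2.093 - 0.02*16.7442 = 1.7581
Step 4: grad_x = 2*7*-0.4591 = -6.4273, grad_y = 2*4*1.7581 = 14.0651
  x_4 = -0.4591 - 0.02*-6.4273 = -0.3305
  y_4 = 1.7581 - 0.02*14.0651 = 1.4768
f(-0.3305, 1.4768) = 7*(-0.3305)^2 + 4*1.4768^2 = 9.489


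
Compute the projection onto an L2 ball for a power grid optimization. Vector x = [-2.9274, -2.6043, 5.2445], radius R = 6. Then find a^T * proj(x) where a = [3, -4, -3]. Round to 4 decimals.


Step 1: Compute ||x|| (intermediates to 6 decimals).
||x|| = sqrt((-2.9274)^2 + (-2.6043)^2 + 5.2445^2) = 6.546513
Step 2: Project.
Since ||x|| > R, scale = R/||x|| = 6/6.546513 = 0.916518, proj(x) = scale * x
proj(x) = [-2.683015, -2.386888, 4.806679]
Step 3: Dot product.
a^T * proj(x) = 3*(-2.683015) - 4*(-2.386888) - 3*4.806679 = -12.9215


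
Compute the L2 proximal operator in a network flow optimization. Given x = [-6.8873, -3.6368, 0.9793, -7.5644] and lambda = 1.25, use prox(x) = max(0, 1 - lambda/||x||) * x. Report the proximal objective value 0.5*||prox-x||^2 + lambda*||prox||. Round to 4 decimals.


Step 1: Compute ||x||.
||x|| = 10.9014
Step 2: Compute scaling factor.
scale = max(0, 1 - 1.25/10.9014) = 0.8853
Step 3: prox(x) = [-6.0976, -3.2198, 0.867, -6.697]
||prox(x)|| = 9.6514
Step 4: Proximal objective.
0.5*||prox-x||^2 = 0.7813
lambda*||prox|| = 12.0643
Total = 12.8455


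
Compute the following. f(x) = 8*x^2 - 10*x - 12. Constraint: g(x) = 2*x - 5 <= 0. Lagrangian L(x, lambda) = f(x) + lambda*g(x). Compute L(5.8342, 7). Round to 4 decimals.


Step 1: Evaluate f(x).
f(5.8342) = 8*5.8342^2 - 10*5.8342 - 12 = 201.9611
Step 2: Evaluate g(x).
g(5.8342) = 2*5.8342 - 5 = 6.6684
Step 3: Compute Lagrangian.
L = 201.9611 + 7*6.6684 = 248.6399


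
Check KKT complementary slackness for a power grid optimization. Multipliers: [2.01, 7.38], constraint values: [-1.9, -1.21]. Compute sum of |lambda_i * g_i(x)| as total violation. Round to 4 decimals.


KKT complementary slackness check:
lambda_1 * g_1 = 2.01 * -1.9 = -3.819
lambda_2 * g_2 = 7.38 * -1.21 = -8.9298
Total violation = 3.819 + 8.9298 = 12.7488


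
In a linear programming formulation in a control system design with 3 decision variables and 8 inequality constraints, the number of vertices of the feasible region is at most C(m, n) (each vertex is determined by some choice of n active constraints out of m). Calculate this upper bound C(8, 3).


Each vertex corresponds to some choice of n active constraints out of m, so the number of vertices is at most C(m, n) = m! / (n!(m-n)!).
m = 8, n = 3
Numerator: 8 * 7 * 6
Denominator: 3! = 6
C(8, 3) = 56


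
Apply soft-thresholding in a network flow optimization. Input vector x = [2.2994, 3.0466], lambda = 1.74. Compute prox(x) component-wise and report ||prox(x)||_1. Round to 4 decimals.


Soft-thresholding with lambda = 1.74:
prox(2.2994) = sign(2.2994)*max(|2.2994| - 1.74, 0) = 0.5594
prox(3.0466) = sign(3.0466)*max(|3.0466| - 1.74, 0) = 1.3066
prox(x) = [0.5594, 1.3066]
||prox(x)||_1 = 0.5594 + 1.3066 = 1.866


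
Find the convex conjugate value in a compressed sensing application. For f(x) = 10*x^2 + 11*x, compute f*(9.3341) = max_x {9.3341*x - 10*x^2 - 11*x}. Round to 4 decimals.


f*(y) = sup_x {y*x - a*x^2 - b*x} = sup_x {(y-b)*x - a*x^2}
FOC: (y - b) - 2a*x = 0 => x* = (y - b)/(2a)
x* = (9.3341 - 11)/(2*10) = -0.0833
f*(9.3341) = (y-b)^2/(4a) = (9.3341 - 11)^2/(4*10)
= 2.7752/40 = 0.0694


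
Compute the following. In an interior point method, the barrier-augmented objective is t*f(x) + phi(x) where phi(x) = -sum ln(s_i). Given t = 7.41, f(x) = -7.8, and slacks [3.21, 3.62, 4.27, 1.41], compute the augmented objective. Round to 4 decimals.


Step 1: Compute log-barrier.
ln values: [1.1663, 1.2865, 1.4516, 0.3436]
phi = -(1.1663 + 1.2865 + 1.4516 + 0.3436) = -4.2479
Step 2: Compute augmented objective.
t*f(x) = 7.41*-7.8 = -57.798
Total = -57.798 - 4.2479 = -62.0459


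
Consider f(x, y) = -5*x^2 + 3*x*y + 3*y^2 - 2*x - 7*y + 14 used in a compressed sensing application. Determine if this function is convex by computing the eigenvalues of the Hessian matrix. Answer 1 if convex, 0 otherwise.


The Hessian of f(x,y) = -5*x^2 + 3*x*y + 3*y^2 - 2*x - 7*y + 14 is:
H = [[-10, 3], [3, 6]]
Trace = -10 + 6 = -4
Determinant = -10*6 - (3)^2 = -69
Discriminant = (-4)^2 - 4*-69 = 292.0
Eigenvalues: lambda_1 = -10.544, lambda_2 = 6.544
The function is not convex.

0


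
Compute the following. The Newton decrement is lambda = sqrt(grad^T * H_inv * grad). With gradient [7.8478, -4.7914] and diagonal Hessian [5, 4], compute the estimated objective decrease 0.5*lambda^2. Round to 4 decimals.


Step 1: H is diagonal, so H^(-1) * g = [1.5696, -1.1979].
Step 2: g^T H^(-1) g = sum_i g_i^2 / H_ii
  = (7.8478)^2/5 + (-4.7914)^2/4
  = 12.3176 + 5.7394 = 18.057
Step 3: Objective decrease = 0.5 * g^T H^(-1) g = 9.0285


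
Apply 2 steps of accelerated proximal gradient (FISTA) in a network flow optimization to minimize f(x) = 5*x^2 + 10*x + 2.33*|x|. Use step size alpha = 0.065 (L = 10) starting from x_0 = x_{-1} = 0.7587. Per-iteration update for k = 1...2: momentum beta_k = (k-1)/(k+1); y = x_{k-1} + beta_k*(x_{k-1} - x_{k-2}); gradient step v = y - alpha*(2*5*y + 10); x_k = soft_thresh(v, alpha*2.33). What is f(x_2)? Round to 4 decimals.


FISTA on f(x) = 5*x^2 + 10*x + 2.33*|x|
L = 10, alpha = 0.065
Iteration 1: beta = 0.0, y = 0.7587 + 0.0*(0.7587 - 0.7587) = 0.7587
  grad(y) = 17.587, v = y - alpha*grad = -0.3845
  prox(v) = soft_thresh(-0.3845, 0.1515) = -0.233
Iteration 2: beta = 0.3333, y = -0.233 + 0.3333*(-0.233 - 0.7587) = -0.5636
  grad(y) = 4.3643, v = y - alpha*grad = -0.8473
  prox(v) = soft_thresh(-0.8473, 0.1515) = -0.6958
f(x_2) = 5*(-0.6958)^2 + 10*(-0.6958) + 2.33*|-0.6958| = -2.9161


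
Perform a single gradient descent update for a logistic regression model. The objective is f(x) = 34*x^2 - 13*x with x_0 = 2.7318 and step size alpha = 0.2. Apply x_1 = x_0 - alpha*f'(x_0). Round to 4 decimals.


We compute the gradient at x_0 and apply the update.
f'(x) = 68*x - 13
f'(2.7318) = 68*2.7318 - 13 = 172.7624
x_1 = 2.7318 - 0.2*172.7624 = -31.8207


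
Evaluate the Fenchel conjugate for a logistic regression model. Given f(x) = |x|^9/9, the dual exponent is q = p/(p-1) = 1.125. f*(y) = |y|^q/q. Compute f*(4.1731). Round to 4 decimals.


The conjugate exponent q satisfies 1/p + 1/q = 1.
p = 9, so q = 9/(9 - 1) = 1.125
|y|^q = 4.1731^1.125 = 4.989
f*(4.1731) = 4.989 / 1.125 = 4.4347


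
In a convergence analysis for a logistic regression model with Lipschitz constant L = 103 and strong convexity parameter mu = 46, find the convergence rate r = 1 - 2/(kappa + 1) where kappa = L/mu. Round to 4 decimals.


Step 1: Compute the condition number.
kappa = L/mu = 103/46 = 2.2391
Step 2: Compute the convergence rate.
r = 1 - 2/(kappa + 1) = 1 - 2*mu/(L + mu) = (L - mu)/(L + mu) = 57/149 = 0.3826


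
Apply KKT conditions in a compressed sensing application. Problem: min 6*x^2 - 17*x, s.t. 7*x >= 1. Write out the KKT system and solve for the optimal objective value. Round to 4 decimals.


Step 1: Try lambda = 0 (constraint inactive).
Stationarity: 2*6*x - 17 = 0
x* = 17/(2*6) = 17/12 = 1.4167 (rounded; the exact value 17/12 is used below)
Check constraint: 7*1.4167 = 9.9169 >= 1 -- satisfied.
Step 2: Compute optimal value.
f(x*) = 6*(17/12)^2 - 17*(17/12) = -12.0417


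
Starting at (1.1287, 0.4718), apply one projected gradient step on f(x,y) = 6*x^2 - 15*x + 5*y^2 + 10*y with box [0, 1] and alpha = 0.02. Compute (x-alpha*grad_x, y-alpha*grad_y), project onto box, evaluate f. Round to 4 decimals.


Step 1: Compute gradient at (1.1287, 0.4718).
grad_x = 2*6*1.1287 - 15 = -1.4556
grad_y = 2*5*0.4718 + 10 = 14.718
Step 2: Gradient step.
x_raw = 1.1287 - 0.02*-1.4556 = 1.1578
y_raw = 0.4718 - 0.02*14.718 = 0.1774
Step 3: Project onto [0, 1].
x_proj = clip(1.1578) = 1.0
y_proj = clip(0.1774) = 0.1774
Step 4: Evaluate f.
f(1.0, 0.1774) = -7.0682


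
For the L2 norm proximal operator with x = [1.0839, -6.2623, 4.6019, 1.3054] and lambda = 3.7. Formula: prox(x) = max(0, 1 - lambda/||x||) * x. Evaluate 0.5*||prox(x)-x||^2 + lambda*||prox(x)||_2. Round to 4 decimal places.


Step 1: Compute ||x||.
||x|| = 7.9544
Step 2: Compute scaling factor.
scale = max(0, 1 - 3.7/7.9544) = 0.5348
Step 3: prox(x) = [0.5797, -3.3494, 2.4613, 0.6982]
||prox(x)|| = 4.2544
Step 4: Proximal objective.
0.5*||prox-x||^2 = 6.845
lambda*||prox|| = 15.7413
Total = 22.5864


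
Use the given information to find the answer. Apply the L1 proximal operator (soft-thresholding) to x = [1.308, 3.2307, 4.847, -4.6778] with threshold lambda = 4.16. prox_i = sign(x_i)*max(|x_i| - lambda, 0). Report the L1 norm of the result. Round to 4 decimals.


Soft-thresholding with lambda = 4.16:
prox(1.308) = sign(1.308)*max(|1.308| - 4.16, 0) = 0.0
prox(3.2307) = sign(3.2307)*max(|3.2307| - 4.16, 0) = 0.0
prox(4.847) = sign(4.847)*max(|4.847| - 4.16, 0) = 0.687
prox(-4.6778) = sign(-4.6778)*max(|-4.6778| - 4.16, 0) = -0.5178
prox(x) = [0.0, 0.0, 0.687, -0.5178]
||prox(x)||_1 = 0.0 + 0.0 + 0.687 + 0.5178 = 1.2048


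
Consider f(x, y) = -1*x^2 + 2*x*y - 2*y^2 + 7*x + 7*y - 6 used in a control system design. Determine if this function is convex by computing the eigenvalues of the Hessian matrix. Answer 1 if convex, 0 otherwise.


The Hessian of f(x,y) = -1*x^2 + 2*x*y - 2*y^2 + 7*x + 7*y - 6 is:
H = [[-2, 2], [2, -4]]
Trace = -2 - 4 = -6
Determinant = -2*-4 - (2)^2 = 4
Discriminant = (-6)^2 - 4*4 = 20.0
Eigenvalues: lambda_1 = -5.2361, lambda_2 = -0.7639
The function is not convex.

0


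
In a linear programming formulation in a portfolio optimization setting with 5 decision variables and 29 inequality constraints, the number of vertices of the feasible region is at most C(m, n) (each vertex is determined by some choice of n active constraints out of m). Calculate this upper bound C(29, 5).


Each vertex corresponds to some choice of n active constraints out of m, so the number of vertices is at most C(m, n) = m! / (n!(m-n)!).
m = 29, n = 5
Numerator: 29 * 28 * 27 * 26 * 25
Denominator: 5! = 120
C(29, 5) = 118755


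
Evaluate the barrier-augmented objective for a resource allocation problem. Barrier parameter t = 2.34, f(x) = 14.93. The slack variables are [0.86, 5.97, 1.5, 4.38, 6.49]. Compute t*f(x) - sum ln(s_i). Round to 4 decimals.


Step 1: Compute log-barrier.
ln values: [-0.1508, 1.7867, 0.4055, 1.477, 1.8703]
phi = -(-0.1508 + 1.7867 + 0.4055 + 1.477 + 1.8703) = -5.3887
Step 2: Compute augmented objective.
t*f(x) = 2.34*14.93 = 34.9362
Total = 34.9362 - 5.3887 = 29.5475


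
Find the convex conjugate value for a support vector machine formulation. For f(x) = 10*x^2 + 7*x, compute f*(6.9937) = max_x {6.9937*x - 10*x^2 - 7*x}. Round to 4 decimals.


f*(y) = sup_x {y*x - a*x^2 - b*x} = sup_x {(y-b)*x - a*x^2}
FOC: (y - b) - 2a*x = 0 => x* = (y - b)/(2a)
x* = (6.9937 - 7)/(2*10) = -0.0003
f*(6.9937) = (y-b)^2/(4a) = (6.9937 - 7)^2/(4*10)
= 0.0/40 = 0.0


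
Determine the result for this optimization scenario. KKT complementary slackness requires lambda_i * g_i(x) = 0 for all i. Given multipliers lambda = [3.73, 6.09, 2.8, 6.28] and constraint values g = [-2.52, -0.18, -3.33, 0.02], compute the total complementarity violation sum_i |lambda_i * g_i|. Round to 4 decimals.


KKT complementary slackness check:
lambda_1 * g_1 = 3.73 * -2.52 = -9.3996
lambda_2 * g_2 = 6.09 * -0.18 = -1.0962
lambda_3 * g_3 = 2.8 * -3.33 = -9.324
lambda_4 * g_4 = 6.28 * 0.02 = 0.1256
Total violation = 9.3996 + 1.0962 + 9.324 + 0.1256 = 19.9454


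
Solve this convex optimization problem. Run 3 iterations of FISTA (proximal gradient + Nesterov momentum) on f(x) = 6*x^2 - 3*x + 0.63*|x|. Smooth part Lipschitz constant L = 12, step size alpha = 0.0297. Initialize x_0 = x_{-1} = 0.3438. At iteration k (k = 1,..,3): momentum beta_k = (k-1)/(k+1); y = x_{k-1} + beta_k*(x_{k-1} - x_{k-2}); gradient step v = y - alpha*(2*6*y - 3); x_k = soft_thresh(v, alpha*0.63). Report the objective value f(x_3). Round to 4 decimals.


FISTA on f(x) = 6*x^2 - 3*x + 0.63*|x|
L = 12, alpha = 0.0297
Iteration 1: beta = 0.0, y = 0.3438 + 0.0*(0.3438 - 0.3438) = 0.3438
  grad(y) = 1.1256, v = y - alpha*grad = 0.3104
  prox(v) = soft_thresh(0.3104, 0.0187) = 0.2917
Iteration 2: beta = 0.3333, y = 0.2917 + 0.3333*(0.2917 - 0.3438) = 0.2743
  grad(y) = 0.2913, v = y - alpha*grad = 0.2656
  prox(v) = soft_thresh(0.2656, 0.0187) = 0.2469
Iteration 3: beta = 0.5, y = 0.2469 + 0.5*(0.2469 - 0.2917) = 0.2245
  grad(y) = -0.3055, v = y - alpha*grad = 0.2336
  prox(v) = soft_thresh(0.2336, 0.0187) = 0.2149
f(x_3) = 6*0.2149^2 - 3*0.2149 + 0.63*|0.2149| = -0.2322


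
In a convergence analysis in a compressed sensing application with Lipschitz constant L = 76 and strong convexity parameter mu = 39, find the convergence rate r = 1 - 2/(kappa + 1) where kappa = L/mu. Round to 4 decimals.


Step 1: Compute the condition number.
kappa = L/mu = 76/39 = 1.9487
Step 2: Compute the convergence rate.
r = 1 - 2/(kappa + 1) = 1 - 2*mu/(L + mu) = (L - mu)/(L + mu) = 37/115 = 0.3217


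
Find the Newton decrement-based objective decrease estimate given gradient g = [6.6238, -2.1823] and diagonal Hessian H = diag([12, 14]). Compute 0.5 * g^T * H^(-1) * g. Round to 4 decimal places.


Step 1: H is diagonal, so H^(-1) * g = [0.552, -0.1559].
Step 2: g^T H^(-1) g = sum_i g_i^2 / H_ii
  = (6.6238)^2/12 + (-2.1823)^2/14
  = 3.6562 + 0.3402 = 3.9964
Step 3: Objective decrease = 0.5 * g^T H^(-1) g = 1.9982


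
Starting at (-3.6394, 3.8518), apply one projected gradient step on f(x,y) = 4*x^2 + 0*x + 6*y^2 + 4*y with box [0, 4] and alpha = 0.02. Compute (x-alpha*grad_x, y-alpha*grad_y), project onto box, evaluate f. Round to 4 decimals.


Step 1: Compute gradient at (-3.6394, 3.8518).
grad_x = 2*4*-3.6394 + 0 = -29.1152
grad_y = 2*6*3.8518 + 4 = 50.2216
Step 2: Gradient step.
x_raw = -3.6394 - 0.02*-29.1152 = -3.0571
y_raw = 3.8518 - 0.02*50.2216 = 2.8474
Step 3: Project onto [0, 4].
x_proj = clip(-3.0571) = 0.0
y_proj = clip(2.8474) = 2.8474
Step 4: Evaluate f.
f(0.0, 2.8474) = 60.0345


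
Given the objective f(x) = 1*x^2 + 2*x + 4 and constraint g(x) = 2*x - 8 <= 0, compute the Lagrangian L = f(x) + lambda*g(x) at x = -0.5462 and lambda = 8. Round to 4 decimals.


Step 1: Evaluate f(x).
f(-0.5462) = 1*(-0.5462)^2 + 2*(-0.5462) + 4 = 3.2059
Step 2: Evaluate g(x).
g(-0.5462) = 2*-0.5462 - 8 = -9.0924
Step 3: Compute Lagrangian.
L = 3.2059 + 8*-9.0924 = -69.5333


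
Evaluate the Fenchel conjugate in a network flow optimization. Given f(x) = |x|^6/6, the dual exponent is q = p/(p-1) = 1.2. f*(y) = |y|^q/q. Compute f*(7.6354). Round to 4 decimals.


The conjugate exponent q satisfies 1/p + 1/q = 1.
p = 6, so q = 6/(6 - 1) = 1.2
|y|^q = 7.6354^1.2 = 11.4656
f*(7.6354) = 11.4656 / 1.2 = 9.5547


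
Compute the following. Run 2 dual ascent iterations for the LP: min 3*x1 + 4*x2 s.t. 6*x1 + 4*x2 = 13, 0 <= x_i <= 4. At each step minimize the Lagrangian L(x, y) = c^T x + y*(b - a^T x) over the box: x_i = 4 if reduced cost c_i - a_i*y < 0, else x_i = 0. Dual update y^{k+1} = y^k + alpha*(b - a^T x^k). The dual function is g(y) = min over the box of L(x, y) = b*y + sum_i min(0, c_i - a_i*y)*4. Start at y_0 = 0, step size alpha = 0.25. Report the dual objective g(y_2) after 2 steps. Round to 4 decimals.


Dual ascent for LP: min 3*x1 + 4*x2, 6*x1 + 4*x2 = 13, 0 <= x_i <= 4
Step 1: y^k = 0.0, reduced costs: (3.0, 4.0)
  x^k = (0.0, 0.0), subgradient = b - a^T x = 13.0
  y^{k+1} = 0.0 + 0.25*13.0 = 3.25
Step 2: y^k = 3.25, reduced costs: (-16.5, -9.0)
  x^k = (4.0, 4.0), subgradient = b - a^T x = -27.0
  y^{k+1} = 3.25 + 0.25*-27.0 = -3.5
Dual objective at y_2 = -3.5: reduced costs (24.0, 18.0), box minimizer x = (0.0, 0.0)
g(y_2) = b*y + (c1 - a1*y)*x1 + (c2 - a2*y)*x2 = 13*(-3.5) + 24.0*0.0 + 18.0*0.0 = -45.5 + 0.0 + 0.0 = -45.5


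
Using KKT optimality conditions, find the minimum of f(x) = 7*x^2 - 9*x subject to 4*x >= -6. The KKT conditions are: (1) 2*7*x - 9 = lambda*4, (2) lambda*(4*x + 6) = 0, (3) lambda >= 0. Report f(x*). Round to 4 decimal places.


Step 1: Try lambda = 0 (constraint inactive).
Stationarity: 2*7*x - 9 = 0
x* = 9/(2*7) = 9/14 = 0.6429 (rounded; the exact value 9/14 is used below)
Check constraint: 4*0.6429 = 2.5716 >= -6 -- satisfied.
Step 2: Compute optimal value.
f(x*) = 7*(9/14)^2 - 9*(9/14) = -2.8929


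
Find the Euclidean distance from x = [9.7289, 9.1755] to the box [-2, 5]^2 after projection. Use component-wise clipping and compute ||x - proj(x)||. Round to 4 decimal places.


Project each component onto [-2, 5].
clip(9.7289) = 5.0, clip(9.1755) = 5.0
Projection = [5.0, 5.0]
Squared diffs: [22.3625, 17.4348]
Distance = sqrt(39.7973) = 6.3085


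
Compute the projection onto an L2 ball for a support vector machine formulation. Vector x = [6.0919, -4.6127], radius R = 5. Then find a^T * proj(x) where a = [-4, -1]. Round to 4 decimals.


Step 1: Compute ||x|| (intermediates to 6 decimals).
||x|| = sqrt(6.0919^2 + (-4.6127)^2) = 7.64122
Step 2: Project.
Since ||x|| > R, scale = R/||x|| = 5/7.64122 = 0.654346, proj(x) = scale * x
proj(x) = [3.98621, -3.018302]
Step 3: Dot product.
a^T * proj(x) = -4*3.98621 - 1*(-3.018302) = -12.9265


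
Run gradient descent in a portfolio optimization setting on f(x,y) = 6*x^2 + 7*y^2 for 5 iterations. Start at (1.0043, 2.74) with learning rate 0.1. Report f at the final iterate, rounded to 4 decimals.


Gradient descent on f(x,y) = 6*x^2 + 7*y^2.
Starting point: (1.0043, 2.74), alpha = 0.1
Step 1: grad_x = 2*6*1.0043 = 12.0516, grad_y = 2*7*2.74 = 38.36
  x_1 = 1.0043 - 0.1*12.0516 = -0.2009
  y_1 = 2.74 - 0.1*38.36 = -1.096
Step 2: grad_x = 2*6*-0.2009 = -2.4103, grad_y = 2*7*-1.096 = -15.344
  x_2 = -0.2009 - 0.1*-2.4103 = 0.0402
  y_2 = -1.096 - 0.1*-15.344 = 0.4384
Step 3: grad_x = 2*6*0.0402 = 0.4821, grad_y = 2*7*0.4384 = 6.1376
  x_3 = 0.0402 - 0.1*0.4821 = -0.008
  y_3 = 0.4384 - 0.1*6.1376 = -0.1754
Step 4: grad_x = 2*6*-0.008 = -0.0964, grad_y = 2*7*-0.1754 = -2.455
  x_4 = -0.008 - 0.1*-0.0964 = 0.0016
  y_4 = -0.1754 - 0.1*-2.455 = 0.0701
Step 5: grad_x = 2*6*0.0016 = 0.0193, grad_y = 2*7*0.0701 = 0.982
  x_5 = 0.0016 - 0.1*0.0193 = -0.0003
  y_5 = 0.0701 - 0.1*0.982 = -0.0281
f(-0.0003, -0.0281) = 6*(-0.0003)^2 + 7*(-0.0281)^2 = 0.0055


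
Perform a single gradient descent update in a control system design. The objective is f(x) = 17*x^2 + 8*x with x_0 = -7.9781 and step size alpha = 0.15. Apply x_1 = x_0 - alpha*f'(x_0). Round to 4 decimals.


We compute the gradient at x_0 and apply the update.
f'(x) = 34*x + 8
f'(-7.9781) = 34*-7.9781 + 8 = -263.2554
x_1 = -7.9781 - 0.15*-263.2554 = 31.5102


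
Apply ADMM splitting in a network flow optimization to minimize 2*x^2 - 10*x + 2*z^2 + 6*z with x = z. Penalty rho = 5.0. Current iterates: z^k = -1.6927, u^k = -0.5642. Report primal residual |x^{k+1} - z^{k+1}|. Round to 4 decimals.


ADMM iteration with rho = 5.0, z^k = -1.6927, u^k = -0.5642
Step 1: x-update.
Minimize 2*x^2 - 10*x + (5.0/2)*(x + 1.6927 - 0.5642)^2
FOC: (2*2 + 5.0)*x = 10 + 5.0*(-1.6927 + 0.5642)
x^{k+1} = 0.4842
Step 2: z-update.
Minimize 2*z^2 + 6*z + (5.0/2)*(0.4842 - z - 0.5642)^2
FOC: (2*2 + 5.0)*z = -6 + 5.0*(0.4842 - 0.5642)
z^{k+1} = -0.7111
Step 3: u-update.
u^{k+1} = -0.5642 + 0.4842 + 0.7111 = 0.6311
Step 4: Primal residual = |0.4842 + 0.7111| = 1.1953


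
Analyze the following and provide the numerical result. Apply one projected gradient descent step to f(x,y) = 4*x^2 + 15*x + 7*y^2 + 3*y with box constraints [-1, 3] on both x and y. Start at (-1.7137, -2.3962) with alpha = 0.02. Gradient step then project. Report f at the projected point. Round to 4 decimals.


Step 1: Compute gradient at (-1.7137, -2.3962).
grad_x = 2*4*-1.7137 + 15 = 1.2904
grad_y = 2*7*-2.3962 + 3 = -30.5468
Step 2: Gradient step.
x_raw = -1.7137 - 0.02*1.2904 = -1.7395
y_raw = -2.3962 - 0.02*-30.5468 = -1.7853
Step 3: Project onto [-1, 3].
x_proj = clip(-1.7395) = -1.0
y_proj = clip(-1.7853) = -1.0
Step 4: Evaluate f.
f(-1.0, -1.0) = -7.0


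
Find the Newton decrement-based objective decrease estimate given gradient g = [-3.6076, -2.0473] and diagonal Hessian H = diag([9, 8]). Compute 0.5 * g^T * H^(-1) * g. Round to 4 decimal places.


Step 1: H is diagonal, so H^(-1) * g = [-0.4008, -0.2559].
Step 2: g^T H^(-1) g = sum_i g_i^2 / H_ii
  = (-3.6076)^2/9 + (-2.0473)^2/8
  = 1.4461 + 0.5239 = 1.97
Step 3: Objective decrease = 0.5 * g^T H^(-1) g = 0.985


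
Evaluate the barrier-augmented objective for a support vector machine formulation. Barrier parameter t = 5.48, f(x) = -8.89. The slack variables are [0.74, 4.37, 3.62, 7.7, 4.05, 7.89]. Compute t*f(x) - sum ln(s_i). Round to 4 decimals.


Step 1: Compute log-barrier.
ln values: [-0.3011, 1.4748, 1.2865, 2.0412, 1.3987, 2.0656]
phi = -(-0.3011 + 1.4748 + 1.2865 + 2.0412 + 1.3987 + 2.0656) = -7.9657
Step 2: Compute augmented objective.
t*f(x) = 5.48*-8.89 = -48.7172
Total = -48.7172 - 7.9657 = -56.6829


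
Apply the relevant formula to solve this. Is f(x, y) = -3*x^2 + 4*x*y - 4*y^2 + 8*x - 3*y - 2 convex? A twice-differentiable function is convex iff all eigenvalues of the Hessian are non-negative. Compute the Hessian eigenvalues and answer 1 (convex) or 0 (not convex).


The Hessian of f(x,y) = -3*x^2 + 4*x*y - 4*y^2 + 8*x - 3*y - 2 is:
H = [[-6, 4], [4, -8]]
Trace = -6 - 8 = -14
Determinant = -6*-8 - (4)^2 = 32
Discriminant = (-14)^2 - 4*32 = 68.0
Eigenvalues: lambda_1 = -11.1231, lambda_2 = -2.8769
The function is not convex.

0


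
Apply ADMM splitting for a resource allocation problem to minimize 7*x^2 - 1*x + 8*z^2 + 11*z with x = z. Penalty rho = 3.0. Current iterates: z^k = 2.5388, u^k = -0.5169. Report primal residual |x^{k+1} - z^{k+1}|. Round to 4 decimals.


ADMM iteration with rho = 3.0, z^k = 2.5388, u^k = -0.5169
Step 1: x-update.
Minimize 7*x^2 - 1*x + (3.0/2)*(x - 2.5388 - 0.5169)^2
FOC: (2*7 + 3.0)*x = 1 + 3.0*(2.5388 + 0.5169)
x^{k+1} = 0.5981
Step 2: z-update.
Minimize 8*z^2 + 11*z + (3.0/2)*(0.5981 - z - 0.5169)^2
FOC: (2*8 + 3.0)*z = -11 + 3.0*(0.5981 - 0.5169)
z^{k+1} = -0.5661
Step 3: u-update.
u^{k+1} = -0.5169 + 0.5981 + 0.5661 = 0.6473
Step 4: Primal residual = |0.5981 + 0.5661| = 1.1642
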